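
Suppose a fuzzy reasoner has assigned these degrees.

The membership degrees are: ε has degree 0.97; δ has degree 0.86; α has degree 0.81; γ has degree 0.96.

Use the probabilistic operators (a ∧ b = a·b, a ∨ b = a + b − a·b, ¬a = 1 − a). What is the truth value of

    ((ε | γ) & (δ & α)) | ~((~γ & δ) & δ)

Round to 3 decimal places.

ε | γ = a + b − a·b on (0.9700, 0.9600) = 0.9988
δ & α = a·b on (0.8600, 0.8100) = 0.6966
(ε | γ) & (δ & α) = a·b on (0.9988, 0.6966) = 0.6958
~γ = 1 − 0.9600 = 0.0400
~γ & δ = a·b on (0.0400, 0.8600) = 0.0344
(~γ & δ) & δ = a·b on (0.0344, 0.8600) = 0.0296
~((~γ & δ) & δ) = 1 − 0.0296 = 0.9704
((ε | γ) & (δ & α)) | ~((~γ & δ) & δ) = a + b − a·b on (0.6958, 0.9704) = 0.9910

0.991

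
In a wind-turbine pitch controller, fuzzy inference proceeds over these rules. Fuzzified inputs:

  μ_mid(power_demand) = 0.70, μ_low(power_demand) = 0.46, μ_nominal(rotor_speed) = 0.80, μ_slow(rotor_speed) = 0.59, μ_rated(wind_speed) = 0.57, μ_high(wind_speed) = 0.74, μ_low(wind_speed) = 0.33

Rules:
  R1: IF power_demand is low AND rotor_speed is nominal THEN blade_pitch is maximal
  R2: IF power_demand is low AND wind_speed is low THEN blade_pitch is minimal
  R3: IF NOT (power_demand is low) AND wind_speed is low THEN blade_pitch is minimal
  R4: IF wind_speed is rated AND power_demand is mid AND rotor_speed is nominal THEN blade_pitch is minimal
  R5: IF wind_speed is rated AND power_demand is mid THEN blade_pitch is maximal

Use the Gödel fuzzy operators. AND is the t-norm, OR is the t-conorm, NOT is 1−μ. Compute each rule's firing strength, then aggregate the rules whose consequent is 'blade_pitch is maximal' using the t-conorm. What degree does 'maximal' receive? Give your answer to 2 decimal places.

R1: low=0.46, nominal=0.80; AND[min(a, b)] → w = 0.46
R2: low=0.46, low=0.33; AND[min(a, b)] → w = 0.33
R3: ¬low=1−0.46=0.54, low=0.33; AND[min(a, b)] → w = 0.33
R4: rated=0.57, mid=0.70, nominal=0.80; AND[min(a, b)] → w = 0.57
R5: rated=0.57, mid=0.70; AND[min(a, b)] → w = 0.57
Rules with consequent 'maximal': {R1, R5} → strengths 0.46, 0.57
Aggregate via t-conorm [max(a, b)]: 0.57

0.57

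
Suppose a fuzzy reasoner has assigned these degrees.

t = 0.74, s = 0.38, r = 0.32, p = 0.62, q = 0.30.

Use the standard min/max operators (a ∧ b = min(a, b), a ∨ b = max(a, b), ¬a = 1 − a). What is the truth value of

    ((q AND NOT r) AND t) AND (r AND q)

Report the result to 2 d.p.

NOT r = 1 − 0.32 = 0.68
q AND NOT r = min(a, b) on (0.30, 0.68) = 0.30
(q AND NOT r) AND t = min(a, b) on (0.30, 0.74) = 0.30
r AND q = min(a, b) on (0.32, 0.30) = 0.30
((q AND NOT r) AND t) AND (r AND q) = min(a, b) on (0.30, 0.30) = 0.30

0.30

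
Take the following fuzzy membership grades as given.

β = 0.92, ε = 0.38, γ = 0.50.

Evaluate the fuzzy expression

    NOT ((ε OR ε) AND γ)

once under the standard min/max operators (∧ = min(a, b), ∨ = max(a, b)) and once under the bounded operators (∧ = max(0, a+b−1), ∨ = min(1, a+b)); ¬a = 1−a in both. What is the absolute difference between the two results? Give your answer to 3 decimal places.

0.120

Under standard min/max:
  ε OR ε = max(a, b) on (0.38, 0.38) = 0.38
  (ε OR ε) AND γ = min(a, b) on (0.38, 0.50) = 0.38
  NOT ((ε OR ε) AND γ) = 1 − 0.38 = 0.62
  → value = 0.6200
Under bounded:
  ε OR ε = min(1, a+b) on (0.38, 0.38) = 0.76
  (ε OR ε) AND γ = max(0, a+b−1) on (0.76, 0.50) = 0.26
  NOT ((ε OR ε) AND γ) = 1 − 0.26 = 0.74
  → value = 0.7400
|0.6200 − 0.7400| = 0.120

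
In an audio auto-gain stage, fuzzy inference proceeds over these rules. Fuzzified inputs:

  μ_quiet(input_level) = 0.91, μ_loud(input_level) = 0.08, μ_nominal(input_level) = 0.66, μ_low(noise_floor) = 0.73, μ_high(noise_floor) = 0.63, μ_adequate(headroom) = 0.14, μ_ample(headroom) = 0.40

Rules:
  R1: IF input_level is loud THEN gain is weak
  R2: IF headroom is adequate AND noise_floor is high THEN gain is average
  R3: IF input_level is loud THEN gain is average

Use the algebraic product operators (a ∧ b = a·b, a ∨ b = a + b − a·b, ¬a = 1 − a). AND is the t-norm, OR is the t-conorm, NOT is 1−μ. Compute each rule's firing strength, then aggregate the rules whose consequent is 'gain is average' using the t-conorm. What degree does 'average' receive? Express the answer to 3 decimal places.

0.161

R1: loud=0.08 → w = 0.0800
R2: adequate=0.14, high=0.63; AND[a·b] → w = 0.0882
R3: loud=0.08 → w = 0.0800
Rules with consequent 'average': {R2, R3} → strengths 0.0882, 0.0800
Aggregate via t-conorm [a + b − a·b]: 0.1611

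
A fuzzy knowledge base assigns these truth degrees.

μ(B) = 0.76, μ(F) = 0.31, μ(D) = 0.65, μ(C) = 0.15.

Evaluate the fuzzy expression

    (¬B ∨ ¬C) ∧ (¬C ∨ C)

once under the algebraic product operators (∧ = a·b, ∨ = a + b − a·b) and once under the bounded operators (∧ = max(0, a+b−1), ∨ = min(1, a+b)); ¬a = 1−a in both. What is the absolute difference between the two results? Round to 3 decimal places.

0.227

Under algebraic product:
  ¬B = 1 − 0.7600 = 0.2400
  ¬C = 1 − 0.1500 = 0.8500
  ¬B ∨ ¬C = a + b − a·b on (0.2400, 0.8500) = 0.8860
  ¬C = 1 − 0.1500 = 0.8500
  ¬C ∨ C = a + b − a·b on (0.8500, 0.1500) = 0.8725
  (¬B ∨ ¬C) ∧ (¬C ∨ C) = a·b on (0.8860, 0.8725) = 0.7730
  → value = 0.7730
Under bounded:
  ¬B = 1 − 0.76 = 0.24
  ¬C = 1 − 0.15 = 0.85
  ¬B ∨ ¬C = min(1, a+b) on (0.24, 0.85) = 1.00
  ¬C = 1 − 0.15 = 0.85
  ¬C ∨ C = min(1, a+b) on (0.85, 0.15) = 1.00
  (¬B ∨ ¬C) ∧ (¬C ∨ C) = max(0, a+b−1) on (1.00, 1.00) = 1.00
  → value = 1.0000
|0.7730 − 1.0000| = 0.227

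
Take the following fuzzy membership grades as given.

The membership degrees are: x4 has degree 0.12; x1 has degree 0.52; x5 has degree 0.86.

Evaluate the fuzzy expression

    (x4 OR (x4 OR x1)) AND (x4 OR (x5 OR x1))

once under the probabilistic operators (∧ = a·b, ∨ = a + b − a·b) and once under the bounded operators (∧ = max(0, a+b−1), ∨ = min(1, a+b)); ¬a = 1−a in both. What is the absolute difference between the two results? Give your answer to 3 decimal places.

Under probabilistic:
  x4 OR x1 = a + b − a·b on (0.1200, 0.5200) = 0.5776
  x4 OR (x4 OR x1) = a + b − a·b on (0.1200, 0.5776) = 0.6283
  x5 OR x1 = a + b − a·b on (0.8600, 0.5200) = 0.9328
  x4 OR (x5 OR x1) = a + b − a·b on (0.1200, 0.9328) = 0.9409
  (x4 OR (x4 OR x1)) AND (x4 OR (x5 OR x1)) = a·b on (0.6283, 0.9409) = 0.5911
  → value = 0.5911
Under bounded:
  x4 OR x1 = min(1, a+b) on (0.12, 0.52) = 0.64
  x4 OR (x4 OR x1) = min(1, a+b) on (0.12, 0.64) = 0.76
  x5 OR x1 = min(1, a+b) on (0.86, 0.52) = 1.00
  x4 OR (x5 OR x1) = min(1, a+b) on (0.12, 1.00) = 1.00
  (x4 OR (x4 OR x1)) AND (x4 OR (x5 OR x1)) = max(0, a+b−1) on (0.76, 1.00) = 0.76
  → value = 0.7600
|0.5911 − 0.7600| = 0.169

0.169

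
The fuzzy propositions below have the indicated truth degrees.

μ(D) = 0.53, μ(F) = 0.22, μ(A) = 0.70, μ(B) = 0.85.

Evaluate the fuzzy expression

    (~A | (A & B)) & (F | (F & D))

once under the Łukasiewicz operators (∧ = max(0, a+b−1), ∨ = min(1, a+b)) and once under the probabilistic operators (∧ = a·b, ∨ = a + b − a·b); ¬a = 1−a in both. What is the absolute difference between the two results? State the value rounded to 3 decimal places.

0.153

Under Łukasiewicz:
  ~A = 1 − 0.70 = 0.30
  A & B = max(0, a+b−1) on (0.70, 0.85) = 0.55
  ~A | (A & B) = min(1, a+b) on (0.30, 0.55) = 0.85
  F & D = max(0, a+b−1) on (0.22, 0.53) = 0.00
  F | (F & D) = min(1, a+b) on (0.22, 0.00) = 0.22
  (~A | (A & B)) & (F | (F & D)) = max(0, a+b−1) on (0.85, 0.22) = 0.07
  → value = 0.0700
Under probabilistic:
  ~A = 1 − 0.7000 = 0.3000
  A & B = a·b on (0.7000, 0.8500) = 0.5950
  ~A | (A & B) = a + b − a·b on (0.3000, 0.5950) = 0.7165
  F & D = a·b on (0.2200, 0.5300) = 0.1166
  F | (F & D) = a + b − a·b on (0.2200, 0.1166) = 0.3109
  (~A | (A & B)) & (F | (F & D)) = a·b on (0.7165, 0.3109) = 0.2228
  → value = 0.2228
|0.0700 − 0.2228| = 0.153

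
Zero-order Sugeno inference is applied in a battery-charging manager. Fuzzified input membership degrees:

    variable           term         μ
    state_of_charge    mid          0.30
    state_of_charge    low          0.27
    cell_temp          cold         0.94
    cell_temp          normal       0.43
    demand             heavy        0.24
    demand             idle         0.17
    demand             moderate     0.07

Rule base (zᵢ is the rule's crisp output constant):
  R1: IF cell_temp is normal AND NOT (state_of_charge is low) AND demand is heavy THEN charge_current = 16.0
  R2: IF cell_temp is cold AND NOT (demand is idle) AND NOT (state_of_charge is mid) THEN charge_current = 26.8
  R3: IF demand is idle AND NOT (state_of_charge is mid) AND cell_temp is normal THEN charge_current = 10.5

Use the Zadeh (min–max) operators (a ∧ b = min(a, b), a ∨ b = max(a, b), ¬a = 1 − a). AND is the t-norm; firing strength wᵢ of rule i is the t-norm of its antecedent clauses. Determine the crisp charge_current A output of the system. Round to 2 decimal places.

21.97

R1 (z=16.0): normal=0.43, ¬low=1−0.27=0.73, heavy=0.24; AND[min(a, b)] → w = 0.24
R2 (z=26.8): cold=0.94, ¬idle=1−0.17=0.83, ¬mid=1−0.30=0.70; AND[min(a, b)] → w = 0.70
R3 (z=10.5): idle=0.17, ¬mid=1−0.30=0.70, normal=0.43; AND[min(a, b)] → w = 0.17
Weighted average = (0.24·16.0 + 0.70·26.8 + 0.17·10.5) / (0.24 + 0.70 + 0.17)
  = 24.3850 / 1.1100 = 21.97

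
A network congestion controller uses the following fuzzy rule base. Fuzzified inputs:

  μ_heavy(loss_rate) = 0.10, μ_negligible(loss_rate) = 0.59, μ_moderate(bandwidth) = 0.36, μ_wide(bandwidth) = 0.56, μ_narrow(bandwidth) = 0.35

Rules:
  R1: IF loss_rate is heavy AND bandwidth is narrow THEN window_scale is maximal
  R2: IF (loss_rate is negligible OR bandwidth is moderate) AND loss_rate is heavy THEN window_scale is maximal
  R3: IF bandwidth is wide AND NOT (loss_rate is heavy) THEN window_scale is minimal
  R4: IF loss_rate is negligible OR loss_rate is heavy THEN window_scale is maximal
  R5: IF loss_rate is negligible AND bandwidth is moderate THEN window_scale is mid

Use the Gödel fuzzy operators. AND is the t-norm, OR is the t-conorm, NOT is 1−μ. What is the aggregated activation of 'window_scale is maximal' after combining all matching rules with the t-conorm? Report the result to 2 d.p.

R1: heavy=0.10, narrow=0.35; AND[min(a, b)] → w = 0.10
R2: (negligible=0.59 OR moderate=0.36) = 0.59; AND[min(a, b)] with heavy=0.10 → w = 0.10
R3: wide=0.56, ¬heavy=1−0.10=0.90; AND[min(a, b)] → w = 0.56
R4: negligible=0.59, heavy=0.10; OR[max(a, b)] → w = 0.59
R5: negligible=0.59, moderate=0.36; AND[min(a, b)] → w = 0.36
Rules with consequent 'maximal': {R1, R2, R4} → strengths 0.10, 0.10, 0.59
Aggregate via t-conorm [max(a, b)]: 0.59

0.59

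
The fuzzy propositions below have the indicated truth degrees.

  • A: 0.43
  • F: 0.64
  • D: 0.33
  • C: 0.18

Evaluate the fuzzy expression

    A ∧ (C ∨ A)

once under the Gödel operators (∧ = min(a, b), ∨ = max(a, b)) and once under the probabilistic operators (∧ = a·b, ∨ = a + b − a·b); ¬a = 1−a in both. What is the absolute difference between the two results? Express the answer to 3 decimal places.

0.201

Under Gödel:
  C ∨ A = max(a, b) on (0.18, 0.43) = 0.43
  A ∧ (C ∨ A) = min(a, b) on (0.43, 0.43) = 0.43
  → value = 0.4300
Under probabilistic:
  C ∨ A = a + b − a·b on (0.1800, 0.4300) = 0.5326
  A ∧ (C ∨ A) = a·b on (0.4300, 0.5326) = 0.2290
  → value = 0.2290
|0.4300 − 0.2290| = 0.201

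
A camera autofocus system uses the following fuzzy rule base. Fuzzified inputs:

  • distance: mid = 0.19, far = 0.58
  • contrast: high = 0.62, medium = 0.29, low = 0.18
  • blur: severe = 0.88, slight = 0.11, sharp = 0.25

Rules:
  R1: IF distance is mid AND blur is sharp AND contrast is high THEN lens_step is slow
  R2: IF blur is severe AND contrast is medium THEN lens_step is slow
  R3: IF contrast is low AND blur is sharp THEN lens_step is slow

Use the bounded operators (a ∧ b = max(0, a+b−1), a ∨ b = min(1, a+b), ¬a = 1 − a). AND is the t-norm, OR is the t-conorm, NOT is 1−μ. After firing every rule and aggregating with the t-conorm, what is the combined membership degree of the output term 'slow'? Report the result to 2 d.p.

R1: mid=0.19, sharp=0.25, high=0.62; AND[max(0, a+b−1)] → w = 0.00
R2: severe=0.88, medium=0.29; AND[max(0, a+b−1)] → w = 0.17
R3: low=0.18, sharp=0.25; AND[max(0, a+b−1)] → w = 0.00
Rules with consequent 'slow': {R1, R2, R3} → strengths 0.00, 0.17, 0.00
Aggregate via t-conorm [min(1, a+b)]: 0.17

0.17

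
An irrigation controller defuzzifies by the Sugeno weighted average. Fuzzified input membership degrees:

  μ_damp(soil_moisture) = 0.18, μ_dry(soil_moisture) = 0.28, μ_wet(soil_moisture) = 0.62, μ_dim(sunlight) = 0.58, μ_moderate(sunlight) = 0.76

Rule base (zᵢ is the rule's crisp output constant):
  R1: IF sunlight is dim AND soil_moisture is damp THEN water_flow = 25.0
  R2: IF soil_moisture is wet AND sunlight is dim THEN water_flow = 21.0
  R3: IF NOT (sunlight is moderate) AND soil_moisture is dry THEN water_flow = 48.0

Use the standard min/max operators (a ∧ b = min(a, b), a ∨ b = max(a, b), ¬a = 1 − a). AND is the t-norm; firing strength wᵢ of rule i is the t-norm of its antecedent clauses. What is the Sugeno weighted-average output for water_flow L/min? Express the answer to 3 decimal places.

R1 (z=25.0): dim=0.58, damp=0.18; AND[min(a, b)] → w = 0.18
R2 (z=21.0): wet=0.62, dim=0.58; AND[min(a, b)] → w = 0.58
R3 (z=48.0): ¬moderate=1−0.76=0.24, dry=0.28; AND[min(a, b)] → w = 0.24
Weighted average = (0.18·25.0 + 0.58·21.0 + 0.24·48.0) / (0.18 + 0.58 + 0.24)
  = 28.2000 / 1.0000 = 28.200

28.200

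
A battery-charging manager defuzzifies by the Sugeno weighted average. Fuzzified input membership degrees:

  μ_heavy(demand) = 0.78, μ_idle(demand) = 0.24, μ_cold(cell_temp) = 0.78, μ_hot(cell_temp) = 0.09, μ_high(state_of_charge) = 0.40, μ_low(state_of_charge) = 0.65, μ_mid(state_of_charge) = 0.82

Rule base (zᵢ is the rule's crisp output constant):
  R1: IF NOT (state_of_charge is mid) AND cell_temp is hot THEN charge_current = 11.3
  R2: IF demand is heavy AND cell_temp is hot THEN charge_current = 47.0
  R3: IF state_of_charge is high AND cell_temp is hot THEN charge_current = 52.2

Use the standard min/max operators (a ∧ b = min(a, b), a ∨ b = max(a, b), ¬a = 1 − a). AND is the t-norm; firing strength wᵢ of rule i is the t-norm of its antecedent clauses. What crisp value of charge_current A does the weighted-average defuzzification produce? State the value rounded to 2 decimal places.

R1 (z=11.3): ¬mid=1−0.82=0.18, hot=0.09; AND[min(a, b)] → w = 0.09
R2 (z=47.0): heavy=0.78, hot=0.09; AND[min(a, b)] → w = 0.09
R3 (z=52.2): high=0.40, hot=0.09; AND[min(a, b)] → w = 0.09
Weighted average = (0.09·11.3 + 0.09·47.0 + 0.09·52.2) / (0.09 + 0.09 + 0.09)
  = 9.9450 / 0.2700 = 36.83

36.83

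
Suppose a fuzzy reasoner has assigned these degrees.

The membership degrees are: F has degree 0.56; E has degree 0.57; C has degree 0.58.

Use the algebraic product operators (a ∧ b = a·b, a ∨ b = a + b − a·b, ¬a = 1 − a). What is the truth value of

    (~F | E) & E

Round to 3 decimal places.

~F = 1 − 0.5600 = 0.4400
~F | E = a + b − a·b on (0.4400, 0.5700) = 0.7592
(~F | E) & E = a·b on (0.7592, 0.5700) = 0.4327

0.433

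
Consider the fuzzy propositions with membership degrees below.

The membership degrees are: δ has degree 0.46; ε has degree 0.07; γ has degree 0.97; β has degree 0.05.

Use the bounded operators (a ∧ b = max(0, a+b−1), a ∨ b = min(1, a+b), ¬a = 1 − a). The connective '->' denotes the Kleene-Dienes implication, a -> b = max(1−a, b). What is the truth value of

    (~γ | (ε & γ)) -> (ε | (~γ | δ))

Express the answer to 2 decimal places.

0.93

~γ = 1 − 0.97 = 0.03
ε & γ = max(0, a+b−1) on (0.07, 0.97) = 0.04
~γ | (ε & γ) = min(1, a+b) on (0.03, 0.04) = 0.07
~γ = 1 − 0.97 = 0.03
~γ | δ = min(1, a+b) on (0.03, 0.46) = 0.49
ε | (~γ | δ) = min(1, a+b) on (0.07, 0.49) = 0.56
(~γ | (ε & γ)) -> (ε | (~γ | δ))  [Kleene-Dienes: max(1−a, b)] with a=0.07, b=0.56 → 0.93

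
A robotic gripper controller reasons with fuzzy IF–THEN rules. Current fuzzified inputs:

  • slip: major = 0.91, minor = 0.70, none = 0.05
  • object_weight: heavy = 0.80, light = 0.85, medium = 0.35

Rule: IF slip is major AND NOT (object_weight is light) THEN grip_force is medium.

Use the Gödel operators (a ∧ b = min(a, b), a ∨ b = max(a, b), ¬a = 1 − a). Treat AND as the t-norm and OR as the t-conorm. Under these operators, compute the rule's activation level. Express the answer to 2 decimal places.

firing strength: major=0.91, ¬light=1−0.85=0.15; AND[min(a, b)] → w = 0.15

0.15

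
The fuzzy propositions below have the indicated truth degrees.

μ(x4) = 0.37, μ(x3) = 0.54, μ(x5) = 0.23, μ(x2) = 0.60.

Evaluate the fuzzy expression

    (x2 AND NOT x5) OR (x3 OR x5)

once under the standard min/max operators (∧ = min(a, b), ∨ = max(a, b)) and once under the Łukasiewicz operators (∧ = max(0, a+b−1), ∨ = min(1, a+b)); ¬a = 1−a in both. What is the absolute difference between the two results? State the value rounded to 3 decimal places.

0.400

Under standard min/max:
  NOT x5 = 1 − 0.23 = 0.77
  x2 AND NOT x5 = min(a, b) on (0.60, 0.77) = 0.60
  x3 OR x5 = max(a, b) on (0.54, 0.23) = 0.54
  (x2 AND NOT x5) OR (x3 OR x5) = max(a, b) on (0.60, 0.54) = 0.60
  → value = 0.6000
Under Łukasiewicz:
  NOT x5 = 1 − 0.23 = 0.77
  x2 AND NOT x5 = max(0, a+b−1) on (0.60, 0.77) = 0.37
  x3 OR x5 = min(1, a+b) on (0.54, 0.23) = 0.77
  (x2 AND NOT x5) OR (x3 OR x5) = min(1, a+b) on (0.37, 0.77) = 1.00
  → value = 1.0000
|0.6000 − 1.0000| = 0.400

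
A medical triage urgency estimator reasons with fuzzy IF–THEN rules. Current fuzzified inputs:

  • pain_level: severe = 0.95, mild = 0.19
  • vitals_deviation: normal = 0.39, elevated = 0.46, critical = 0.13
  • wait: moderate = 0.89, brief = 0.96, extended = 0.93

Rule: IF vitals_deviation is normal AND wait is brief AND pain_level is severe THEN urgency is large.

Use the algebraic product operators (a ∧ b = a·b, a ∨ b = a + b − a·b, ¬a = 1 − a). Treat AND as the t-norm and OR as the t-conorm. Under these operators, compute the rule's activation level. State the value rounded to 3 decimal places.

0.356

firing strength: normal=0.39, brief=0.96, severe=0.95; AND[a·b] → w = 0.3557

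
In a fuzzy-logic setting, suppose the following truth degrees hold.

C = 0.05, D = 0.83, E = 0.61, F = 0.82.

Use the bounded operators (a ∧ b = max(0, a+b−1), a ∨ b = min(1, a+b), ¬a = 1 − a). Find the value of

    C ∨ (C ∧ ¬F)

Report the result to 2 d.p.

0.05

¬F = 1 − 0.82 = 0.18
C ∧ ¬F = max(0, a+b−1) on (0.05, 0.18) = 0.00
C ∨ (C ∧ ¬F) = min(1, a+b) on (0.05, 0.00) = 0.05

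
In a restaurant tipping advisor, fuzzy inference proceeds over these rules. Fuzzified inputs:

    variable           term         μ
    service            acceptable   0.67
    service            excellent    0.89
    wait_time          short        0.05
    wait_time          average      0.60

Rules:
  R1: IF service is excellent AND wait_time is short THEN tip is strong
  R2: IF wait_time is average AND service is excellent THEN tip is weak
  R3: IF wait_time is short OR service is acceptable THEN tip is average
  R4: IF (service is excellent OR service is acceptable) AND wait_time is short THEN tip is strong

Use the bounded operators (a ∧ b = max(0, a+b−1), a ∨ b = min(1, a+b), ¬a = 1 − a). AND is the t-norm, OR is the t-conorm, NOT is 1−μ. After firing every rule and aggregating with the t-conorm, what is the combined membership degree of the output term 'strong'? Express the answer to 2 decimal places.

0.05

R1: excellent=0.89, short=0.05; AND[max(0, a+b−1)] → w = 0.00
R2: average=0.60, excellent=0.89; AND[max(0, a+b−1)] → w = 0.49
R3: short=0.05, acceptable=0.67; OR[min(1, a+b)] → w = 0.72
R4: (excellent=0.89 OR acceptable=0.67) = 1.00; AND[max(0, a+b−1)] with short=0.05 → w = 0.05
Rules with consequent 'strong': {R1, R4} → strengths 0.00, 0.05
Aggregate via t-conorm [min(1, a+b)]: 0.05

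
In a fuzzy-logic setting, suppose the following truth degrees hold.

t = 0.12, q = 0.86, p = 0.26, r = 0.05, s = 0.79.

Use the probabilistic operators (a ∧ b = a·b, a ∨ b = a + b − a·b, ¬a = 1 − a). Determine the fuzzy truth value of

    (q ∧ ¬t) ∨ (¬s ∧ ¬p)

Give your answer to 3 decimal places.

¬t = 1 − 0.1200 = 0.8800
q ∧ ¬t = a·b on (0.8600, 0.8800) = 0.7568
¬s = 1 − 0.7900 = 0.2100
¬p = 1 − 0.2600 = 0.7400
¬s ∧ ¬p = a·b on (0.2100, 0.7400) = 0.1554
(q ∧ ¬t) ∨ (¬s ∧ ¬p) = a + b − a·b on (0.7568, 0.1554) = 0.7946

0.795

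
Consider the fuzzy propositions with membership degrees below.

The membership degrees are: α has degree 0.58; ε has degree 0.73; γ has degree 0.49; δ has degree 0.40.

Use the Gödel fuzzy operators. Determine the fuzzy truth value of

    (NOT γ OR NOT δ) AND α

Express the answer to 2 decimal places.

0.58

NOT γ = 1 − 0.49 = 0.51
NOT δ = 1 − 0.40 = 0.60
NOT γ OR NOT δ = max(a, b) on (0.51, 0.60) = 0.60
(NOT γ OR NOT δ) AND α = min(a, b) on (0.60, 0.58) = 0.58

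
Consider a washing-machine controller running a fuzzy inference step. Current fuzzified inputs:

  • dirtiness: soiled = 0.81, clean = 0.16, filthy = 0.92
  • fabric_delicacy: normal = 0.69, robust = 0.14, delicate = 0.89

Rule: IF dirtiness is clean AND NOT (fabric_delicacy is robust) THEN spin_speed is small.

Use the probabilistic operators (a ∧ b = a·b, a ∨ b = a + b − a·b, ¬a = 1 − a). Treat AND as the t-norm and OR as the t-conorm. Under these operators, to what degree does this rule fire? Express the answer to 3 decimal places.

firing strength: clean=0.16, ¬robust=1−0.14=0.86; AND[a·b] → w = 0.1376

0.138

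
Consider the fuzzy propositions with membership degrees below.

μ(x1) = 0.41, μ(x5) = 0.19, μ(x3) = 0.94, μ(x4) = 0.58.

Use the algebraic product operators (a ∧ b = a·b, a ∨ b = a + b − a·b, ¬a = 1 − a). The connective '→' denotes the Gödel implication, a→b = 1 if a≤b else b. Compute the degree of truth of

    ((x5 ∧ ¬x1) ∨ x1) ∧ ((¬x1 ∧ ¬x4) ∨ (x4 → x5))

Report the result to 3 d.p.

0.186

¬x1 = 1 − 0.4100 = 0.5900
x5 ∧ ¬x1 = a·b on (0.1900, 0.5900) = 0.1121
(x5 ∧ ¬x1) ∨ x1 = a + b − a·b on (0.1121, 0.4100) = 0.4761
¬x1 = 1 − 0.4100 = 0.5900
¬x4 = 1 − 0.5800 = 0.4200
¬x1 ∧ ¬x4 = a·b on (0.5900, 0.4200) = 0.2478
x4 → x5  [Gödel: 1 if a≤b else b] with a=0.5800, b=0.1900 → 0.1900
(¬x1 ∧ ¬x4) ∨ (x4 → x5) = a + b − a·b on (0.2478, 0.1900) = 0.3907
((x5 ∧ ¬x1) ∨ x1) ∧ ((¬x1 ∧ ¬x4) ∨ (x4 → x5)) = a·b on (0.4761, 0.3907) = 0.1860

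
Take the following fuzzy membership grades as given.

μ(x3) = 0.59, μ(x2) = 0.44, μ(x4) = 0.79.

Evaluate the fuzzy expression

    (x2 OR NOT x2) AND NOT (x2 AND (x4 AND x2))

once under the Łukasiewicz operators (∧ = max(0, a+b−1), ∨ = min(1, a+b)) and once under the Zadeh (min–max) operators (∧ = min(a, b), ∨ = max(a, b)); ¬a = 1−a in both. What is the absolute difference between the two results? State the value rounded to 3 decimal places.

Under Łukasiewicz:
  NOT x2 = 1 − 0.44 = 0.56
  x2 OR NOT x2 = min(1, a+b) on (0.44, 0.56) = 1.00
  x4 AND x2 = max(0, a+b−1) on (0.79, 0.44) = 0.23
  x2 AND (x4 AND x2) = max(0, a+b−1) on (0.44, 0.23) = 0.00
  NOT (x2 AND (x4 AND x2)) = 1 − 0.00 = 1.00
  (x2 OR NOT x2) AND NOT (x2 AND (x4 AND x2)) = max(0, a+b−1) on (1.00, 1.00) = 1.00
  → value = 1.0000
Under Zadeh (min–max):
  NOT x2 = 1 − 0.44 = 0.56
  x2 OR NOT x2 = max(a, b) on (0.44, 0.56) = 0.56
  x4 AND x2 = min(a, b) on (0.79, 0.44) = 0.44
  x2 AND (x4 AND x2) = min(a, b) on (0.44, 0.44) = 0.44
  NOT (x2 AND (x4 AND x2)) = 1 − 0.44 = 0.56
  (x2 OR NOT x2) AND NOT (x2 AND (x4 AND x2)) = min(a, b) on (0.56, 0.56) = 0.56
  → value = 0.5600
|1.0000 − 0.5600| = 0.440

0.440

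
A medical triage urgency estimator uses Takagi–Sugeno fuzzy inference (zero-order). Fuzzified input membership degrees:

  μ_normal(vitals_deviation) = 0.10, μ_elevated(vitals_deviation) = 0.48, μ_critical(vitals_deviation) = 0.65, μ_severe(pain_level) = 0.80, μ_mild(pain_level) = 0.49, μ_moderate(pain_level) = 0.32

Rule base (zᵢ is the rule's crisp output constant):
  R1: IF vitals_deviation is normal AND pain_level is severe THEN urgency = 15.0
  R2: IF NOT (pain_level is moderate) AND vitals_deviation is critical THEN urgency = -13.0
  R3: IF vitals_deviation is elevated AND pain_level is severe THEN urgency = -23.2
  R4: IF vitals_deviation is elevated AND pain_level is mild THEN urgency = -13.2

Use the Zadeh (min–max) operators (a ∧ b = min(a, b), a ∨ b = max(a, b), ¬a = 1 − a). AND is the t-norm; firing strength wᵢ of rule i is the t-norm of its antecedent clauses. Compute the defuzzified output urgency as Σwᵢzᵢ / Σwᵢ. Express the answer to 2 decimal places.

-14.28

R1 (z=15.0): normal=0.10, severe=0.80; AND[min(a, b)] → w = 0.10
R2 (z=-13.0): ¬moderate=1−0.32=0.68, critical=0.65; AND[min(a, b)] → w = 0.65
R3 (z=-23.2): elevated=0.48, severe=0.80; AND[min(a, b)] → w = 0.48
R4 (z=-13.2): elevated=0.48, mild=0.49; AND[min(a, b)] → w = 0.48
Weighted average = (0.10·15.0 + 0.65·-13.0 + 0.48·-23.2 + 0.48·-13.2) / (0.10 + 0.65 + 0.48 + 0.48)
  = -24.4220 / 1.7100 = -14.28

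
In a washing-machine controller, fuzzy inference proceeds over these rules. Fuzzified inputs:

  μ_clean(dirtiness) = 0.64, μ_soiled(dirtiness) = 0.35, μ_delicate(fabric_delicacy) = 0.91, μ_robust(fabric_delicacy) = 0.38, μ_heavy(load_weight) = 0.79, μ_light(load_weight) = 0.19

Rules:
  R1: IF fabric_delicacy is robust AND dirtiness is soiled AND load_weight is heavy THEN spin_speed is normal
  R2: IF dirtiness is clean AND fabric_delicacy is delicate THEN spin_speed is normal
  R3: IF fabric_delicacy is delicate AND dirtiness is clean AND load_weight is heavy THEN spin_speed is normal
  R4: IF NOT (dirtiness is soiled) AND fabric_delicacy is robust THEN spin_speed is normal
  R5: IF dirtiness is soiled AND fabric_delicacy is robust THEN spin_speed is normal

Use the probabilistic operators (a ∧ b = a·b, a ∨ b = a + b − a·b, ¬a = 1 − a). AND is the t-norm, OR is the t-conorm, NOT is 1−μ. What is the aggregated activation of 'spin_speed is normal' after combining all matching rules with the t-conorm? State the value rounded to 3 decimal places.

R1: robust=0.38, soiled=0.35, heavy=0.79; AND[a·b] → w = 0.1051
R2: clean=0.64, delicate=0.91; AND[a·b] → w = 0.5824
R3: delicate=0.91, clean=0.64, heavy=0.79; AND[a·b] → w = 0.4601
R4: ¬soiled=1−0.35=0.65, robust=0.38; AND[a·b] → w = 0.2470
R5: soiled=0.35, robust=0.38; AND[a·b] → w = 0.1330
Rules with consequent 'normal': {R1, R2, R3, R4, R5} → strengths 0.1051, 0.5824, 0.4601, 0.2470, 0.1330
Aggregate via t-conorm [a + b − a·b]: 0.8683

0.868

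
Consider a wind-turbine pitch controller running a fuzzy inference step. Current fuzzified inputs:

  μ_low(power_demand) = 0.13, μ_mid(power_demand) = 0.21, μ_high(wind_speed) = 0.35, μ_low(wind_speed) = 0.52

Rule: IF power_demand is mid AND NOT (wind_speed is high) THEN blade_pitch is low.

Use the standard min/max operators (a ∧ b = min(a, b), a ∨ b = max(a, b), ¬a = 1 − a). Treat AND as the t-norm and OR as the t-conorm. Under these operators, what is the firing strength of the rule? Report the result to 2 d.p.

firing strength: mid=0.21, ¬high=1−0.35=0.65; AND[min(a, b)] → w = 0.21

0.21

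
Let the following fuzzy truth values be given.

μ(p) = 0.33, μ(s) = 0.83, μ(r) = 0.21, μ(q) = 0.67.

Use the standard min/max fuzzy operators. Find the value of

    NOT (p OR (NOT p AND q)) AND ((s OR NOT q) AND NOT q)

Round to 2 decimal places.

NOT p = 1 − 0.33 = 0.67
NOT p AND q = min(a, b) on (0.67, 0.67) = 0.67
p OR (NOT p AND q) = max(a, b) on (0.33, 0.67) = 0.67
NOT (p OR (NOT p AND q)) = 1 − 0.67 = 0.33
NOT q = 1 − 0.67 = 0.33
s OR NOT q = max(a, b) on (0.83, 0.33) = 0.83
NOT q = 1 − 0.67 = 0.33
(s OR NOT q) AND NOT q = min(a, b) on (0.83, 0.33) = 0.33
NOT (p OR (NOT p AND q)) AND ((s OR NOT q) AND NOT q) = min(a, b) on (0.33, 0.33) = 0.33

0.33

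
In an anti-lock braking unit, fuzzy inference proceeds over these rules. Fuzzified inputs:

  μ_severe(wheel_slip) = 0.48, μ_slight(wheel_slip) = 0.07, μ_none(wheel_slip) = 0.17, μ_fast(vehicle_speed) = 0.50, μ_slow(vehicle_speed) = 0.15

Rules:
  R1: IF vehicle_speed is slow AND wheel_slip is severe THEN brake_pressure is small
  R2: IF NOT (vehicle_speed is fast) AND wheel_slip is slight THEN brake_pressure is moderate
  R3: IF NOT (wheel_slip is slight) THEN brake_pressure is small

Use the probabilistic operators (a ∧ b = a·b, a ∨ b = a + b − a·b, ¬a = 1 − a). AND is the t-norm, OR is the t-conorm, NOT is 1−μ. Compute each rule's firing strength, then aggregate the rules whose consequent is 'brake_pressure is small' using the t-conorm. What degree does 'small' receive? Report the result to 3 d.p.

R1: slow=0.15, severe=0.48; AND[a·b] → w = 0.0720
R2: ¬fast=1−0.50=0.50, slight=0.07; AND[a·b] → w = 0.0350
R3: ¬slight=1−0.07=0.93 → w = 0.9300
Rules with consequent 'small': {R1, R3} → strengths 0.0720, 0.9300
Aggregate via t-conorm [a + b − a·b]: 0.9350

0.935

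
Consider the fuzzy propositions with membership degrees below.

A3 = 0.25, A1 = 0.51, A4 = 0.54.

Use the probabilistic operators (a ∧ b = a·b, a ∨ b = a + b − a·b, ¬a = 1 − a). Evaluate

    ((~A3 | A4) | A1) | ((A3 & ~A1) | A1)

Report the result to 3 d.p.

0.976

~A3 = 1 − 0.2500 = 0.7500
~A3 | A4 = a + b − a·b on (0.7500, 0.5400) = 0.8850
(~A3 | A4) | A1 = a + b − a·b on (0.8850, 0.5100) = 0.9436
~A1 = 1 − 0.5100 = 0.4900
A3 & ~A1 = a·b on (0.2500, 0.4900) = 0.1225
(A3 & ~A1) | A1 = a + b − a·b on (0.1225, 0.5100) = 0.5700
((~A3 | A4) | A1) | ((A3 & ~A1) | A1) = a + b − a·b on (0.9436, 0.5700) = 0.9758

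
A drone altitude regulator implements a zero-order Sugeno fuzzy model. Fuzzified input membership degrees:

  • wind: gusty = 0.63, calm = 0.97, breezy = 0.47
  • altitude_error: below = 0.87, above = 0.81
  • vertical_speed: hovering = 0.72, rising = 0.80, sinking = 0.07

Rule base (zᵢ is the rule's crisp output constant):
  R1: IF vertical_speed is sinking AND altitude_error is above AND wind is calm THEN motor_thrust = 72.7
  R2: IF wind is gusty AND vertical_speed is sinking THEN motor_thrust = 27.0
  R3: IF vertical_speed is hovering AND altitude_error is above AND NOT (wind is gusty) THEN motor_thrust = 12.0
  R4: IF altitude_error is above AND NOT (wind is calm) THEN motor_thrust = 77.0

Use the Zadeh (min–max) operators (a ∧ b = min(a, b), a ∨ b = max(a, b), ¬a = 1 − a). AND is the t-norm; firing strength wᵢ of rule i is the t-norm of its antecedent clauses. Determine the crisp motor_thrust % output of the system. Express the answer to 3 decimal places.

25.424

R1 (z=72.7): sinking=0.07, above=0.81, calm=0.97; AND[min(a, b)] → w = 0.07
R2 (z=27.0): gusty=0.63, sinking=0.07; AND[min(a, b)] → w = 0.07
R3 (z=12.0): hovering=0.72, above=0.81, ¬gusty=1−0.63=0.37; AND[min(a, b)] → w = 0.37
R4 (z=77.0): above=0.81, ¬calm=1−0.97=0.03; AND[min(a, b)] → w = 0.03
Weighted average = (0.07·72.7 + 0.07·27.0 + 0.37·12.0 + 0.03·77.0) / (0.07 + 0.07 + 0.37 + 0.03)
  = 13.7290 / 0.5400 = 25.424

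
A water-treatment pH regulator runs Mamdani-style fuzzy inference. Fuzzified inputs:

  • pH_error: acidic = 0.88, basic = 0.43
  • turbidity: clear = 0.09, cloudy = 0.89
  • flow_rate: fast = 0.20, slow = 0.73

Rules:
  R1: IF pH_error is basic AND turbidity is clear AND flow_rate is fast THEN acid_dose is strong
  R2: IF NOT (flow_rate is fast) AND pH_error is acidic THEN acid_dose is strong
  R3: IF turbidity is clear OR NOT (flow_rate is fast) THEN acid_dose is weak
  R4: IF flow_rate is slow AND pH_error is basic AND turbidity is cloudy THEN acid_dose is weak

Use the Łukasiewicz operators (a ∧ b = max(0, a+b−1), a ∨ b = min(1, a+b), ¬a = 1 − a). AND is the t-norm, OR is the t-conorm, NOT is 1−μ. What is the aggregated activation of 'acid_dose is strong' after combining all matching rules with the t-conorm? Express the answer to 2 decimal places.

0.68

R1: basic=0.43, clear=0.09, fast=0.20; AND[max(0, a+b−1)] → w = 0.00
R2: ¬fast=1−0.20=0.80, acidic=0.88; AND[max(0, a+b−1)] → w = 0.68
R3: clear=0.09, ¬fast=1−0.20=0.80; OR[min(1, a+b)] → w = 0.89
R4: slow=0.73, basic=0.43, cloudy=0.89; AND[max(0, a+b−1)] → w = 0.05
Rules with consequent 'strong': {R1, R2} → strengths 0.00, 0.68
Aggregate via t-conorm [min(1, a+b)]: 0.68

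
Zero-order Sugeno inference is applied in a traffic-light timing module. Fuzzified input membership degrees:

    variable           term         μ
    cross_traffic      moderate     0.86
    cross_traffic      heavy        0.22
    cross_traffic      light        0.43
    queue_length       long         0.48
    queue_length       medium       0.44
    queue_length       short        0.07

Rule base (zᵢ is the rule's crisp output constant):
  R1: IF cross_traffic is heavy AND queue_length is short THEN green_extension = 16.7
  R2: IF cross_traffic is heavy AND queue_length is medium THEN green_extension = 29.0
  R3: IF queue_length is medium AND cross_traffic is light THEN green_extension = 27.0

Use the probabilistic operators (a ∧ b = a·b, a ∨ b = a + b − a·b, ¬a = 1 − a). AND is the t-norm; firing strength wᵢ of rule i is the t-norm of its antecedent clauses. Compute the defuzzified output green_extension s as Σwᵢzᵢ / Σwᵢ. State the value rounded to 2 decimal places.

27.12

R1 (z=16.7): heavy=0.22, short=0.07; AND[a·b] → w = 0.0154
R2 (z=29.0): heavy=0.22, medium=0.44; AND[a·b] → w = 0.0968
R3 (z=27.0): medium=0.44, light=0.43; AND[a·b] → w = 0.1892
Weighted average = (0.0154·16.7 + 0.0968·29.0 + 0.1892·27.0) / (0.0154 + 0.0968 + 0.1892)
  = 8.1728 / 0.3014 = 27.12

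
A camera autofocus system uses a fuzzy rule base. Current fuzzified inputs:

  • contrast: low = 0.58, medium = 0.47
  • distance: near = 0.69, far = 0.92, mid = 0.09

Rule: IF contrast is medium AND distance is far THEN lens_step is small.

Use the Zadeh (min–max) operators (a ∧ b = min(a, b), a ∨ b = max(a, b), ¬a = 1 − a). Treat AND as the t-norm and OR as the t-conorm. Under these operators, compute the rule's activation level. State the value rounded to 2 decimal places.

firing strength: medium=0.47, far=0.92; AND[min(a, b)] → w = 0.47

0.47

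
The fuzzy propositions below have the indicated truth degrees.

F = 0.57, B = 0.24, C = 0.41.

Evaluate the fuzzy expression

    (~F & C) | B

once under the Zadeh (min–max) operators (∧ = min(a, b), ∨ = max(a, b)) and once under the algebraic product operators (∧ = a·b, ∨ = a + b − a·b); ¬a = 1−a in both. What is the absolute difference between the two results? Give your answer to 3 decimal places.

Under Zadeh (min–max):
  ~F = 1 − 0.57 = 0.43
  ~F & C = min(a, b) on (0.43, 0.41) = 0.41
  (~F & C) | B = max(a, b) on (0.41, 0.24) = 0.41
  → value = 0.4100
Under algebraic product:
  ~F = 1 − 0.5700 = 0.4300
  ~F & C = a·b on (0.4300, 0.4100) = 0.1763
  (~F & C) | B = a + b − a·b on (0.1763, 0.2400) = 0.3740
  → value = 0.3740
|0.4100 − 0.3740| = 0.036

0.036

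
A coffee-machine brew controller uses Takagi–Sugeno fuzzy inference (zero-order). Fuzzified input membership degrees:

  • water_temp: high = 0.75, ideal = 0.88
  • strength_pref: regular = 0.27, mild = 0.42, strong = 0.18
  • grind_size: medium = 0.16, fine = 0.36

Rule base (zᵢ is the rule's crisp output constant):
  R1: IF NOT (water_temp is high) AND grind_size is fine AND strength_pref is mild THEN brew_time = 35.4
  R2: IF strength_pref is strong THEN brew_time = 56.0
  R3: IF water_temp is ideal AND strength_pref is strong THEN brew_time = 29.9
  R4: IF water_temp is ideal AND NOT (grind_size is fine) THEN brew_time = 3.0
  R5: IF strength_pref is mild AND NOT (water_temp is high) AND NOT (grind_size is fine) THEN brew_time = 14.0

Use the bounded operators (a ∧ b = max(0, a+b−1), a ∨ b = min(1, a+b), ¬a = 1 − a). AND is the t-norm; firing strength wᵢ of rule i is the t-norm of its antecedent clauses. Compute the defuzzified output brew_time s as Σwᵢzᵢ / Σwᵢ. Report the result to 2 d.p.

17.68

R1 (z=35.4): ¬high=1−0.75=0.25, fine=0.36, mild=0.42; AND[max(0, a+b−1)] → w = 0.00
R2 (z=56.0): strong=0.18 → w = 0.18
R3 (z=29.9): ideal=0.88, strong=0.18; AND[max(0, a+b−1)] → w = 0.06
R4 (z=3.0): ideal=0.88, ¬fine=1−0.36=0.64; AND[max(0, a+b−1)] → w = 0.52
R5 (z=14.0): mild=0.42, ¬high=1−0.75=0.25, ¬fine=1−0.36=0.64; AND[max(0, a+b−1)] → w = 0.00
Weighted average = (0.00·35.4 + 0.18·56.0 + 0.06·29.9 + 0.52·3.0 + 0.00·14.0) / (0.00 + 0.18 + 0.06 + 0.52 + 0.00)
  = 13.4340 / 0.7600 = 17.68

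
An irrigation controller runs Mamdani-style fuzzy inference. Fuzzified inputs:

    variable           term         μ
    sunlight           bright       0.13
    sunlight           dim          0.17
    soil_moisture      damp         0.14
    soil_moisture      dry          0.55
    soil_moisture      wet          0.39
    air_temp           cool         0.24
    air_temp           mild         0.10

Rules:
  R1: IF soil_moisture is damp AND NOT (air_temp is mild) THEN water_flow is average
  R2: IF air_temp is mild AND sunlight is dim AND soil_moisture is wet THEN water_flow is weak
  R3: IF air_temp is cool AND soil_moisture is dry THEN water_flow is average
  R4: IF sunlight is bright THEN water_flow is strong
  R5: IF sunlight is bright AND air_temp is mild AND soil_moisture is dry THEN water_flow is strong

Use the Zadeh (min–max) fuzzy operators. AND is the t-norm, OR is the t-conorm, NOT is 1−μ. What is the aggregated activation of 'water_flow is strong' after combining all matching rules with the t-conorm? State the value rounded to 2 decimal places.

R1: damp=0.14, ¬mild=1−0.10=0.90; AND[min(a, b)] → w = 0.14
R2: mild=0.10, dim=0.17, wet=0.39; AND[min(a, b)] → w = 0.10
R3: cool=0.24, dry=0.55; AND[min(a, b)] → w = 0.24
R4: bright=0.13 → w = 0.13
R5: bright=0.13, mild=0.10, dry=0.55; AND[min(a, b)] → w = 0.10
Rules with consequent 'strong': {R4, R5} → strengths 0.13, 0.10
Aggregate via t-conorm [max(a, b)]: 0.13

0.13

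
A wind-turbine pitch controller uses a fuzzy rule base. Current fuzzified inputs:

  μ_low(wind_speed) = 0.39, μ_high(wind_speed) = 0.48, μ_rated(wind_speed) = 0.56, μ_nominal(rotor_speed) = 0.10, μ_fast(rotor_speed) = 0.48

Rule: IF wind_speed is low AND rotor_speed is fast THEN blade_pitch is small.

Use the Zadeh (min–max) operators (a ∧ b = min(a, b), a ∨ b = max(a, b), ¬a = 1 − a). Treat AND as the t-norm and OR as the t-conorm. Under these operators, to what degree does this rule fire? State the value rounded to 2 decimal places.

0.39

firing strength: low=0.39, fast=0.48; AND[min(a, b)] → w = 0.39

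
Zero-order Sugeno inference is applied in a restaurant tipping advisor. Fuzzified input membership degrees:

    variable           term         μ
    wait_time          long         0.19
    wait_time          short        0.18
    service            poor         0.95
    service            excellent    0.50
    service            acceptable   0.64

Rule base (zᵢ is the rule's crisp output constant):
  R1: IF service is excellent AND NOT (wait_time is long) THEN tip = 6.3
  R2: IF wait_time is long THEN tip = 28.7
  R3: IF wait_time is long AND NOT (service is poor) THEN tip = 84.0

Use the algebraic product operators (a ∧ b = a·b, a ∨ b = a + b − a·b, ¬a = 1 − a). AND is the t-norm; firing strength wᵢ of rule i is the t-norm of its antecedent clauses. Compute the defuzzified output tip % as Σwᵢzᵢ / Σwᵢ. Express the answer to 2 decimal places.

14.56

R1 (z=6.3): excellent=0.50, ¬long=1−0.19=0.81; AND[a·b] → w = 0.4050
R2 (z=28.7): long=0.19 → w = 0.1900
R3 (z=84.0): long=0.19, ¬poor=1−0.95=0.05; AND[a·b] → w = 0.0095
Weighted average = (0.4050·6.3 + 0.1900·28.7 + 0.0095·84.0) / (0.4050 + 0.1900 + 0.0095)
  = 8.8025 / 0.6045 = 14.56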